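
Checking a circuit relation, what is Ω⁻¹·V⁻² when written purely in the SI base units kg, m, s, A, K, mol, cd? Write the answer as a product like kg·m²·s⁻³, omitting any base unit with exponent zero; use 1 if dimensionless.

Ω = kg·m²·s⁻³·A⁻².
So Ω⁻¹ = kg⁻¹·m⁻²·s³·A².
V = kg·m²·s⁻³·A⁻¹.
So V⁻² = kg⁻²·m⁻⁴·s⁶·A².
Combining: Ω⁻¹·V⁻² = (kg⁻¹·m⁻²·s³·A²) · (kg⁻²·m⁻⁴·s⁶·A²) = kg⁻³·m⁻⁶·s⁹·A⁴.

kg⁻³·m⁻⁶·s⁹·A⁴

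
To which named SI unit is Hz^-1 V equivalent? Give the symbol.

Wb

Hz = s⁻¹.
So Hz⁻¹ = s.
V = kg·m²·s⁻³·A⁻¹.
Combining: Hz⁻¹·V = s · (kg·m²·s⁻³·A⁻¹) = kg·m²·s⁻²·A⁻¹.
kg·m²·s⁻²·A⁻¹ is the base-SI form of the weber.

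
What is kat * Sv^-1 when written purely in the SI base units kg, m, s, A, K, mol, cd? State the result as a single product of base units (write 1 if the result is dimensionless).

kat = s⁻¹·mol.
Sv = m²·s⁻².
So Sv⁻¹ = m⁻²·s².
Combining: kat·Sv⁻¹ = (s⁻¹·mol) · (m⁻²·s²) = m⁻²·s·mol.

m⁻²·s·mol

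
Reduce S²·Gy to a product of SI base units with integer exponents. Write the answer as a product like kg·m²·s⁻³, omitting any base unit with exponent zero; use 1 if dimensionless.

kg⁻²·m⁻²·s⁴·A⁴

S = kg⁻¹·m⁻²·s³·A².
So S² = kg⁻²·m⁻⁴·s⁶·A⁴.
Gy = m²·s⁻².
Combining: S²·Gy = (kg⁻²·m⁻⁴·s⁶·A⁴) · (m²·s⁻²) = kg⁻²·m⁻²·s⁴·A⁴.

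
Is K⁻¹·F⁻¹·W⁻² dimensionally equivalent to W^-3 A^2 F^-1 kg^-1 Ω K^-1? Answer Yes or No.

No

Left side:
  F = C/V (capacitance = charge per voltage),
      = A·s/(kg·m²·s⁻³·A⁻¹) (substituting C and V),
      = kg⁻¹·m⁻²·s⁴·A².
  So F⁻¹ = kg·m²·s⁻⁴·A⁻².
  W = J/s (power = energy per time),
      = kg·m²·s⁻³.
  So W⁻² = kg⁻²·m⁻⁴·s⁶.
  Combining: K⁻¹·F⁻¹·W⁻² = K⁻¹ · (kg·m²·s⁻⁴·A⁻²) · (kg⁻²·m⁻⁴·s⁶) = kg⁻¹·m⁻²·s²·A⁻²·K⁻¹.
Right side:
  W = kg·m²·s⁻³.
  So W⁻³ = kg⁻³·m⁻⁶·s⁹.
  F = kg⁻¹·m⁻²·s⁴·A².
  So F⁻¹ = kg·m²·s⁻⁴·A⁻².
  Ω = kg·m²·s⁻³·A⁻².
  Combining: W⁻³·A²·F⁻¹·kg⁻¹·Ω·K⁻¹ = (kg⁻³·m⁻⁶·s⁹) · A² · (kg·m²·s⁻⁴·A⁻²) · kg⁻¹ · (kg·m²·s⁻³·A⁻²) · K⁻¹ = kg⁻²·m⁻²·s²·A⁻²·K⁻¹.
Left is kg⁻¹·m⁻²·s²·A⁻²·K⁻¹; right is kg⁻²·m⁻²·s²·A⁻²·K⁻¹ — different.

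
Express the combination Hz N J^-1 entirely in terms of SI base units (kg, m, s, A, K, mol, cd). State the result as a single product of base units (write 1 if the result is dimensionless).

Hz = s⁻¹.
N = kg·m·s⁻².
J = kg·m²·s⁻².
So J⁻¹ = kg⁻¹·m⁻²·s².
Combining: Hz·N·J⁻¹ = s⁻¹ · (kg·m·s⁻²) · (kg⁻¹·m⁻²·s²) = m⁻¹·s⁻¹.

m⁻¹·s⁻¹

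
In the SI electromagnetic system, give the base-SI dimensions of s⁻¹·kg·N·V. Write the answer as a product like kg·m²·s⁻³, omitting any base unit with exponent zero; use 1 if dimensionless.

N = kg·m·s⁻².
V = kg·m²·s⁻³·A⁻¹.
Combining: s⁻¹·kg·N·V = s⁻¹ · kg · (kg·m·s⁻²) · (kg·m²·s⁻³·A⁻¹) = kg³·m³·s⁻⁶·A⁻¹.

kg³·m³·s⁻⁶·A⁻¹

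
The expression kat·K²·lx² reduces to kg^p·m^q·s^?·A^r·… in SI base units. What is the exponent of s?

kat = s⁻¹·mol.
lx = m⁻²·cd.
So lx² = m⁻⁴·cd².
Combining: kat·K²·lx² = (s⁻¹·mol) · K² · (m⁻⁴·cd²) = m⁻⁴·s⁻¹·K²·mol·cd².
The exponent of s is -1.

-1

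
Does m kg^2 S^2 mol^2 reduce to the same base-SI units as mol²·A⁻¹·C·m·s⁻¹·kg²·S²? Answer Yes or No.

Left side:
  S = 1/Ω (conductance is reciprocal resistance),
      = kg⁻¹·m⁻²·s³·A².
  So S² = kg⁻²·m⁻⁴·s⁶·A⁴.
  Combining: m·kg²·S²·mol² = m · kg² · (kg⁻²·m⁻⁴·s⁶·A⁴) · mol² = m⁻³·s⁶·A⁴·mol².
Right side:
  C = A·s = s·A (charge = current × time).
  S = 1/Ω (conductance is reciprocal resistance),
      = kg⁻¹·m⁻²·s³·A².
  So S² = kg⁻²·m⁻⁴·s⁶·A⁴.
  Combining: mol²·A⁻¹·C·m·s⁻¹·kg²·S² = mol² · A⁻¹ · (s·A) · m · s⁻¹ · kg² · (kg⁻²·m⁻⁴·s⁶·A⁴) = m⁻³·s⁶·A⁴·mol².
Both reduce to m⁻³·s⁶·A⁴·mol².

Yes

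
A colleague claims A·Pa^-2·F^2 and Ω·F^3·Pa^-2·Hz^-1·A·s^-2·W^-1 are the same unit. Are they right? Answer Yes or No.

No

Left side:
  Pa = N/m² (pressure = force per area),
      = kg·m⁻¹·s⁻².
  So Pa⁻² = kg⁻²·m²·s⁴.
  F = C/V (capacitance = charge per voltage),
      = A·s/(kg·m²·s⁻³·A⁻¹) (substituting C and V),
      = kg⁻¹·m⁻²·s⁴·A².
  So F² = kg⁻²·m⁻⁴·s⁸·A⁴.
  Combining: A·Pa⁻²·F² = A · (kg⁻²·m²·s⁴) · (kg⁻²·m⁻⁴·s⁸·A⁴) = kg⁻⁴·m⁻²·s¹²·A⁵.
Right side:
  Ω = V/A (resistance = voltage per current),
      = kg·m²·s⁻³·A⁻².
  F = C/V (capacitance = charge per voltage),
      = A·s/(kg·m²·s⁻³·A⁻¹) (substituting C and V),
      = kg⁻¹·m⁻²·s⁴·A².
  So F³ = kg⁻³·m⁻⁶·s¹²·A⁶.
  Pa = N/m² (pressure = force per area),
      = kg·m⁻¹·s⁻².
  So Pa⁻² = kg⁻²·m²·s⁴.
  Hz = 1/s = s⁻¹ (frequency is cycles per second).
  So Hz⁻¹ = s.
  W = J/s (power = energy per time),
      = kg·m²·s⁻³.
  So W⁻¹ = kg⁻¹·m⁻²·s³.
  Combining: Ω·F³·Pa⁻²·Hz⁻¹·A·s⁻²·W⁻¹ = (kg·m²·s⁻³·A⁻²) · (kg⁻³·m⁻⁶·s¹²·A⁶) · (kg⁻²·m²·s⁴) · s · A · s⁻² · (kg⁻¹·m⁻²·s³) = kg⁻⁵·m⁻⁴·s¹⁵·A⁵.
Left is kg⁻⁴·m⁻²·s¹²·A⁵; right is kg⁻⁵·m⁻⁴·s¹⁵·A⁵ — different.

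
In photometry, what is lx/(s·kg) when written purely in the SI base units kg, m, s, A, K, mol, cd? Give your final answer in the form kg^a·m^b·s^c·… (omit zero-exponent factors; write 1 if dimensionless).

kg⁻¹·m⁻²·s⁻¹·cd

lx = lm/m² (illuminance = luminous flux per area),
    = m⁻²·cd.
Combining: lx·s⁻¹·kg⁻¹ = (m⁻²·cd) · s⁻¹ · kg⁻¹ = kg⁻¹·m⁻²·s⁻¹·cd.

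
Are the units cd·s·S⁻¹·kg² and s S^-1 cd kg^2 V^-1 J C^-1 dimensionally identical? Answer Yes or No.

Yes

Left side:
  S = kg⁻¹·m⁻²·s³·A².
  So S⁻¹ = kg·m²·s⁻³·A⁻².
  Combining: cd·s·S⁻¹·kg² = cd · s · (kg·m²·s⁻³·A⁻²) · kg² = kg³·m²·s⁻²·A⁻²·cd.
Right side:
  S = 1/Ω (conductance is reciprocal resistance),
      = kg⁻¹·m⁻²·s³·A².
  So S⁻¹ = kg·m²·s⁻³·A⁻².
  V = W/A (potential = power per current),
      = kg·m²·s⁻³·A⁻¹.
  So V⁻¹ = kg⁻¹·m⁻²·s³·A.
  J = N·m (work = force × distance),
      = kg·m²·s⁻².
  C = A·s = s·A (charge = current × time).
  So C⁻¹ = s⁻¹·A⁻¹.
  Combining: s·S⁻¹·cd·kg²·V⁻¹·J·C⁻¹ = s · (kg·m²·s⁻³·A⁻²) · cd · kg² · (kg⁻¹·m⁻²·s³·A) · (kg·m²·s⁻²) · (s⁻¹·A⁻¹) = kg³·m²·s⁻²·A⁻²·cd.
Both reduce to kg³·m²·s⁻²·A⁻²·cd.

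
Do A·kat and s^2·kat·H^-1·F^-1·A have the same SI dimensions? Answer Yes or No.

Yes

Left side:
  kat = mol/s = s⁻¹·mol (catalytic activity).
  Combining: A·kat = A · (s⁻¹·mol) = s⁻¹·A·mol.
Right side:
  kat = s⁻¹·mol.
  H = kg·m²·s⁻²·A⁻².
  So H⁻¹ = kg⁻¹·m⁻²·s²·A².
  F = kg⁻¹·m⁻²·s⁴·A².
  So F⁻¹ = kg·m²·s⁻⁴·A⁻².
  Combining: s²·kat·H⁻¹·F⁻¹·A = s² · (s⁻¹·mol) · (kg⁻¹·m⁻²·s²·A²) · (kg·m²·s⁻⁴·A⁻²) · A = s⁻¹·A·mol.
Both reduce to s⁻¹·A·mol.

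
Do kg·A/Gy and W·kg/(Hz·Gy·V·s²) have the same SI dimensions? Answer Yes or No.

Left side:
  Gy = m²·s⁻².
  So Gy⁻¹ = m⁻²·s².
  Combining: kg·A·Gy⁻¹ = kg · A · (m⁻²·s²) = kg·m⁻²·s²·A.
Right side:
  Hz = 1/s = s⁻¹ (frequency is cycles per second).
  So Hz⁻¹ = s.
  W = J/s (power = energy per time),
      = kg·m²·s⁻³.
  Gy = J/kg (absorbed dose = energy per mass),
      = m²·s⁻².
  So Gy⁻¹ = m⁻²·s².
  V = W/A (potential = power per current),
      = kg·m²·s⁻³·A⁻¹.
  So V⁻¹ = kg⁻¹·m⁻²·s³·A.
  Combining: Hz⁻¹·W·Gy⁻¹·V⁻¹·kg·s⁻² = s · (kg·m²·s⁻³) · (m⁻²·s²) · (kg⁻¹·m⁻²·s³·A) · kg · s⁻² = kg·m⁻²·s·A.
Left is kg·m⁻²·s²·A; right is kg·m⁻²·s·A — different.

No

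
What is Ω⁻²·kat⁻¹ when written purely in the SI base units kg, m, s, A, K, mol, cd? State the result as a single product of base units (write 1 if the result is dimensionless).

Ω = V/A (resistance = voltage per current),
    = kg·m²·s⁻³·A⁻².
So Ω⁻² = kg⁻²·m⁻⁴·s⁶·A⁴.
kat = mol/s = s⁻¹·mol (catalytic activity).
So kat⁻¹ = s·mol⁻¹.
Combining: Ω⁻²·kat⁻¹ = (kg⁻²·m⁻⁴·s⁶·A⁴) · (s·mol⁻¹) = kg⁻²·m⁻⁴·s⁷·A⁴·mol⁻¹.

kg⁻²·m⁻⁴·s⁷·A⁴·mol⁻¹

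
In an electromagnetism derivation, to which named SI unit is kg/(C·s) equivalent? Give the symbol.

T

C = A·s = s·A (charge = current × time).
So C⁻¹ = s⁻¹·A⁻¹.
Combining: C⁻¹·kg·s⁻¹ = (s⁻¹·A⁻¹) · kg · s⁻¹ = kg·s⁻²·A⁻¹.
kg·s⁻²·A⁻¹ is the base-SI form of the tesla.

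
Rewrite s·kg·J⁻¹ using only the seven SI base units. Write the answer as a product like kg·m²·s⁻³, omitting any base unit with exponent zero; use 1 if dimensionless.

J = N·m (work = force × distance),
    = kg·m²·s⁻².
So J⁻¹ = kg⁻¹·m⁻²·s².
Combining: s·kg·J⁻¹ = s · kg · (kg⁻¹·m⁻²·s²) = m⁻²·s³.

m⁻²·s³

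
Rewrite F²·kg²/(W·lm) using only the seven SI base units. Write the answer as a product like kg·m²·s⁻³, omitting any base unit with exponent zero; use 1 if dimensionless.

kg⁻¹·m⁻⁶·s¹¹·A⁴·cd⁻¹

F = kg⁻¹·m⁻²·s⁴·A².
So F² = kg⁻²·m⁻⁴·s⁸·A⁴.
W = kg·m²·s⁻³.
So W⁻¹ = kg⁻¹·m⁻²·s³.
lm = cd.
So lm⁻¹ = cd⁻¹.
Combining: F²·W⁻¹·kg²·lm⁻¹ = (kg⁻²·m⁻⁴·s⁸·A⁴) · (kg⁻¹·m⁻²·s³) · kg² · cd⁻¹ = kg⁻¹·m⁻⁶·s¹¹·A⁴·cd⁻¹.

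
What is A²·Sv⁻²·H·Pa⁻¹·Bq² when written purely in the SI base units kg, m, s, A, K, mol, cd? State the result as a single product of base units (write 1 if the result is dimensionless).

m⁻¹·s²

Sv = m²·s⁻².
So Sv⁻² = m⁻⁴·s⁴.
H = kg·m²·s⁻²·A⁻².
Pa = kg·m⁻¹·s⁻².
So Pa⁻¹ = kg⁻¹·m·s².
Bq = s⁻¹.
So Bq² = s⁻².
Combining: A²·Sv⁻²·H·Pa⁻¹·Bq² = A² · (m⁻⁴·s⁴) · (kg·m²·s⁻²·A⁻²) · (kg⁻¹·m·s²) · s⁻² = m⁻¹·s².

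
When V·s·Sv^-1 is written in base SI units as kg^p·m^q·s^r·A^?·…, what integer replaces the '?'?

V = W/A (potential = power per current),
    = kg·m²·s⁻³·A⁻¹.
Sv = J/kg (equivalent dose = energy per mass),
    = m²·s⁻².
So Sv⁻¹ = m⁻²·s².
Combining: V·s·Sv⁻¹ = (kg·m²·s⁻³·A⁻¹) · s · (m⁻²·s²) = kg·A⁻¹.
The exponent of A is -1.

-1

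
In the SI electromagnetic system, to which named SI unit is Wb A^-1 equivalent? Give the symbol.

Wb = kg·m²·s⁻²·A⁻¹.
Combining: Wb·A⁻¹ = (kg·m²·s⁻²·A⁻¹) · A⁻¹ = kg·m²·s⁻²·A⁻².
kg·m²·s⁻²·A⁻² is the base-SI form of the henry.

H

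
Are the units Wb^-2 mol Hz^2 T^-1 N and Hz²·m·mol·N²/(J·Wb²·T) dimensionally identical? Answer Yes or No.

Left side:
  Wb = kg·m²·s⁻²·A⁻¹.
  So Wb⁻² = kg⁻²·m⁻⁴·s⁴·A².
  Hz = s⁻¹.
  So Hz² = s⁻².
  T = kg·s⁻²·A⁻¹.
  So T⁻¹ = kg⁻¹·s²·A.
  N = kg·m·s⁻².
  Combining: Wb⁻²·mol·Hz²·T⁻¹·N = (kg⁻²·m⁻⁴·s⁴·A²) · mol · s⁻² · (kg⁻¹·s²·A) · (kg·m·s⁻²) = kg⁻²·m⁻³·s²·A³·mol.
Right side:
  J = kg·m²·s⁻².
  So J⁻¹ = kg⁻¹·m⁻²·s².
  Wb = kg·m²·s⁻²·A⁻¹.
  So Wb⁻² = kg⁻²·m⁻⁴·s⁴·A².
  T = kg·s⁻²·A⁻¹.
  So T⁻¹ = kg⁻¹·s²·A.
  Hz = s⁻¹.
  So Hz² = s⁻².
  N = kg·m·s⁻².
  So N² = kg²·m²·s⁻⁴.
  Combining: J⁻¹·Wb⁻²·T⁻¹·Hz²·m·mol·N² = (kg⁻¹·m⁻²·s²) · (kg⁻²·m⁻⁴·s⁴·A²) · (kg⁻¹·s²·A) · s⁻² · m · mol · (kg²·m²·s⁻⁴) = kg⁻²·m⁻³·s²·A³·mol.
Both reduce to kg⁻²·m⁻³·s²·A³·mol.

Yes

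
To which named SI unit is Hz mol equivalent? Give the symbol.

Hz = 1/s = s⁻¹ (frequency is cycles per second).
Combining: Hz·mol = s⁻¹ · mol = s⁻¹·mol.
s⁻¹·mol is the base-SI form of the katal.

kat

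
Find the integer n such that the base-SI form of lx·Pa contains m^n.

-3

lx = lm/m² (illuminance = luminous flux per area),
    = m⁻²·cd.
Pa = N/m² (pressure = force per area),
    = kg·m⁻¹·s⁻².
Combining: lx·Pa = (m⁻²·cd) · (kg·m⁻¹·s⁻²) = kg·m⁻³·s⁻²·cd.
The exponent of m is -3.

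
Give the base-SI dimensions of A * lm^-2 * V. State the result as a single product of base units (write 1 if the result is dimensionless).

lm = cd·sr = cd (luminous flux; sr is dimensionless).
So lm⁻² = cd⁻².
V = W/A (potential = power per current),
    = kg·m²·s⁻³·A⁻¹.
Combining: A·lm⁻²·V = A · cd⁻² · (kg·m²·s⁻³·A⁻¹) = kg·m²·s⁻³·cd⁻².

kg·m²·s⁻³·cd⁻²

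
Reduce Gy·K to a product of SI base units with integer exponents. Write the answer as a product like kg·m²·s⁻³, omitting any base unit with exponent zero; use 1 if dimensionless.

Gy = J/kg (absorbed dose = energy per mass),
    = m²·s⁻².
Combining: Gy·K = (m²·s⁻²) · K = m²·s⁻²·K.

m²·s⁻²·K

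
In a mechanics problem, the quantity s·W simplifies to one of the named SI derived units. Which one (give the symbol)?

W = kg·m²·s⁻³.
Combining: s·W = s · (kg·m²·s⁻³) = kg·m²·s⁻².
kg·m²·s⁻² is the base-SI form of the joule.

J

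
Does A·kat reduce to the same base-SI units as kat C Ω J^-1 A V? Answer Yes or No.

Left side:
  kat = s⁻¹·mol.
  Combining: A·kat = A · (s⁻¹·mol) = s⁻¹·A·mol.
Right side:
  kat = s⁻¹·mol.
  C = s·A.
  Ω = kg·m²·s⁻³·A⁻².
  J = kg·m²·s⁻².
  So J⁻¹ = kg⁻¹·m⁻²·s².
  V = kg·m²·s⁻³·A⁻¹.
  Combining: kat·C·Ω·J⁻¹·A·V = (s⁻¹·mol) · (s·A) · (kg·m²·s⁻³·A⁻²) · (kg⁻¹·m⁻²·s²) · A · (kg·m²·s⁻³·A⁻¹) = kg·m²·s⁻⁴·A⁻¹·mol.
Left is s⁻¹·A·mol; right is kg·m²·s⁻⁴·A⁻¹·mol — different.

No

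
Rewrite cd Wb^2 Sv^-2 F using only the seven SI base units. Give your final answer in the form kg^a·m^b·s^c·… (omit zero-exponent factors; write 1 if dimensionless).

kg·m⁻²·s⁴·cd

Wb = V·s (flux: a volt is a weber per second),
    = kg·m²·s⁻²·A⁻¹.
So Wb² = kg²·m⁴·s⁻⁴·A⁻².
Sv = J/kg (equivalent dose = energy per mass),
    = m²·s⁻².
So Sv⁻² = m⁻⁴·s⁴.
F = C/V (capacitance = charge per voltage),
    = A·s/(kg·m²·s⁻³·A⁻¹) (substituting C and V),
    = kg⁻¹·m⁻²·s⁴·A².
Combining: cd·Wb²·Sv⁻²·F = cd · (kg²·m⁴·s⁻⁴·A⁻²) · (m⁻⁴·s⁴) · (kg⁻¹·m⁻²·s⁴·A²) = kg·m⁻²·s⁴·cd.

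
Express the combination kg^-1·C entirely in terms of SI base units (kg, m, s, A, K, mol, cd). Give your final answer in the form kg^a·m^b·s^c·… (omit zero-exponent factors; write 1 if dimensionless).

kg⁻¹·s·A

C = s·A.
Combining: kg⁻¹·C = kg⁻¹ · (s·A) = kg⁻¹·s·A.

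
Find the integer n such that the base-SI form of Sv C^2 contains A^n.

Sv = m²·s⁻².
C = s·A.
So C² = s²·A².
Combining: Sv·C² = (m²·s⁻²) · (s²·A²) = m²·A².
The exponent of A is 2.

2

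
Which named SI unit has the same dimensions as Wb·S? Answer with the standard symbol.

C

Wb = V·s (flux: a volt is a weber per second),
    = kg·m²·s⁻²·A⁻¹.
S = 1/Ω (conductance is reciprocal resistance),
    = kg⁻¹·m⁻²·s³·A².
Combining: Wb·S = (kg·m²·s⁻²·A⁻¹) · (kg⁻¹·m⁻²·s³·A²) = s·A.
s·A is the base-SI form of the coulomb.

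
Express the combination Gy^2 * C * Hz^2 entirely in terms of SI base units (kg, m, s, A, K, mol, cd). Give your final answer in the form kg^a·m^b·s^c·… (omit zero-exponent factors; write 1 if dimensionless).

Gy = m²·s⁻².
So Gy² = m⁴·s⁻⁴.
C = s·A.
Hz = s⁻¹.
So Hz² = s⁻².
Combining: Gy²·C·Hz² = (m⁴·s⁻⁴) · (s·A) · s⁻² = m⁴·s⁻⁵·A.

m⁴·s⁻⁵·A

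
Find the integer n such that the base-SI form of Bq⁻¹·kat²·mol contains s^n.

Bq = s⁻¹.
So Bq⁻¹ = s.
kat = s⁻¹·mol.
So kat² = s⁻²·mol².
Combining: Bq⁻¹·kat²·mol = s · (s⁻²·mol²) · mol = s⁻¹·mol³.
The exponent of s is -1.

-1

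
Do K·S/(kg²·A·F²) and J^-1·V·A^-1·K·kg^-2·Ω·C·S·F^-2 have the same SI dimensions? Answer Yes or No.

No

Left side:
  S = kg⁻¹·m⁻²·s³·A².
  F = kg⁻¹·m⁻²·s⁴·A².
  So F⁻² = kg²·m⁴·s⁻⁸·A⁻⁴.
  Combining: K·kg⁻²·S·A⁻¹·F⁻² = K · kg⁻² · (kg⁻¹·m⁻²·s³·A²) · A⁻¹ · (kg²·m⁴·s⁻⁸·A⁻⁴) = kg⁻¹·m²·s⁻⁵·A⁻³·K.
Right side:
  J = N·m (work = force × distance),
      = kg·m²·s⁻².
  So J⁻¹ = kg⁻¹·m⁻²·s².
  V = W/A (potential = power per current),
      = kg·m²·s⁻³·A⁻¹.
  Ω = V/A (resistance = voltage per current),
      = kg·m²·s⁻³·A⁻².
  C = A·s = s·A (charge = current × time).
  S = 1/Ω (conductance is reciprocal resistance),
      = kg⁻¹·m⁻²·s³·A².
  F = C/V (capacitance = charge per voltage),
      = A·s/(kg·m²·s⁻³·A⁻¹) (substituting C and V),
      = kg⁻¹·m⁻²·s⁴·A².
  So F⁻² = kg²·m⁴·s⁻⁸·A⁻⁴.
  Combining: J⁻¹·V·A⁻¹·K·kg⁻²·Ω·C·S·F⁻² = (kg⁻¹·m⁻²·s²) · (kg·m²·s⁻³·A⁻¹) · A⁻¹ · K · kg⁻² · (kg·m²·s⁻³·A⁻²) · (s·A) · (kg⁻¹·m⁻²·s³·A²) · (kg²·m⁴·s⁻⁸·A⁻⁴) = m⁴·s⁻⁸·A⁻⁵·K.
Left is kg⁻¹·m²·s⁻⁵·A⁻³·K; right is m⁴·s⁻⁸·A⁻⁵·K — different.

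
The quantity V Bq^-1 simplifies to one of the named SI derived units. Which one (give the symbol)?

Wb

V = kg·m²·s⁻³·A⁻¹.
Bq = s⁻¹.
So Bq⁻¹ = s.
Combining: V·Bq⁻¹ = (kg·m²·s⁻³·A⁻¹) · s = kg·m²·s⁻²·A⁻¹.
kg·m²·s⁻²·A⁻¹ is the base-SI form of the weber.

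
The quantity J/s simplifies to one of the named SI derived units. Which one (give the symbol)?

J = kg·m²·s⁻².
Combining: s⁻¹·J = s⁻¹ · (kg·m²·s⁻²) = kg·m²·s⁻³.
kg·m²·s⁻³ is the base-SI form of the watt.

W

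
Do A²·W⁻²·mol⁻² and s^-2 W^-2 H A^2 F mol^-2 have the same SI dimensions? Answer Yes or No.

Left side:
  W = J/s (power = energy per time),
      = kg·m²·s⁻³.
  So W⁻² = kg⁻²·m⁻⁴·s⁶.
  Combining: A²·W⁻²·mol⁻² = A² · (kg⁻²·m⁻⁴·s⁶) · mol⁻² = kg⁻²·m⁻⁴·s⁶·A²·mol⁻².
Right side:
  W = J/s (power = energy per time),
      = kg·m²·s⁻³.
  So W⁻² = kg⁻²·m⁻⁴·s⁶.
  H = Wb/A (inductance = flux per current),
      = kg·m²·s⁻²·A⁻².
  F = C/V (capacitance = charge per voltage),
      = A·s/(kg·m²·s⁻³·A⁻¹) (substituting C and V),
      = kg⁻¹·m⁻²·s⁴·A².
  Combining: s⁻²·W⁻²·H·A²·F·mol⁻² = s⁻² · (kg⁻²·m⁻⁴·s⁶) · (kg·m²·s⁻²·A⁻²) · A² · (kg⁻¹·m⁻²·s⁴·A²) · mol⁻² = kg⁻²·m⁻⁴·s⁶·A²·mol⁻².
Both reduce to kg⁻²·m⁻⁴·s⁶·A²·mol⁻².

Yes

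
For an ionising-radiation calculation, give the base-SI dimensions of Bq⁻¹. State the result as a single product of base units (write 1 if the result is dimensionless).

Bq = 1/s = s⁻¹ (activity is decays per second).
So Bq⁻¹ = s.

s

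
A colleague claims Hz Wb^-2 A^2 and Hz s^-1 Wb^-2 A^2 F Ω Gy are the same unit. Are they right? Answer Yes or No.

No

Left side:
  Hz = s⁻¹.
  Wb = kg·m²·s⁻²·A⁻¹.
  So Wb⁻² = kg⁻²·m⁻⁴·s⁴·A².
  Combining: Hz·Wb⁻²·A² = s⁻¹ · (kg⁻²·m⁻⁴·s⁴·A²) · A² = kg⁻²·m⁻⁴·s³·A⁴.
Right side:
  Hz = 1/s = s⁻¹ (frequency is cycles per second).
  Wb = V·s (flux: a volt is a weber per second),
      = kg·m²·s⁻²·A⁻¹.
  So Wb⁻² = kg⁻²·m⁻⁴·s⁴·A².
  F = C/V (capacitance = charge per voltage),
      = A·s/(kg·m²·s⁻³·A⁻¹) (substituting C and V),
      = kg⁻¹·m⁻²·s⁴·A².
  Ω = V/A (resistance = voltage per current),
      = kg·m²·s⁻³·A⁻².
  Gy = J/kg (absorbed dose = energy per mass),
      = m²·s⁻².
  Combining: Hz·s⁻¹·Wb⁻²·A²·F·Ω·Gy = s⁻¹ · s⁻¹ · (kg⁻²·m⁻⁴·s⁴·A²) · A² · (kg⁻¹·m⁻²·s⁴·A²) · (kg·m²·s⁻³·A⁻²) · (m²·s⁻²) = kg⁻²·m⁻²·s·A⁴.
Left is kg⁻²·m⁻⁴·s³·A⁴; right is kg⁻²·m⁻²·s·A⁴ — different.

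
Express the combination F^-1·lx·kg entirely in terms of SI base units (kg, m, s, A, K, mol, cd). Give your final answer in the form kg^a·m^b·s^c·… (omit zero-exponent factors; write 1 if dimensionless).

F = C/V (capacitance = charge per voltage),
    = A·s/(kg·m²·s⁻³·A⁻¹) (substituting C and V),
    = kg⁻¹·m⁻²·s⁴·A².
So F⁻¹ = kg·m²·s⁻⁴·A⁻².
lx = lm/m² (illuminance = luminous flux per area),
    = m⁻²·cd.
Combining: F⁻¹·lx·kg = (kg·m²·s⁻⁴·A⁻²) · (m⁻²·cd) · kg = kg²·s⁻⁴·A⁻²·cd.

kg²·s⁻⁴·A⁻²·cd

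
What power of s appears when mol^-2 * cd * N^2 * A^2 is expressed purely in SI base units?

N = kg·m/s² = kg·m·s⁻² (force = mass × acceleration).
So N² = kg²·m²·s⁻⁴.
Combining: mol⁻²·cd·N²·A² = mol⁻² · cd · (kg²·m²·s⁻⁴) · A² = kg²·m²·s⁻⁴·A²·mol⁻²·cd.
The exponent of s is -4.

-4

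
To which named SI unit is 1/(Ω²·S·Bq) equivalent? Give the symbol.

F

Ω = kg·m²·s⁻³·A⁻².
So Ω⁻² = kg⁻²·m⁻⁴·s⁶·A⁴.
S = kg⁻¹·m⁻²·s³·A².
So S⁻¹ = kg·m²·s⁻³·A⁻².
Bq = s⁻¹.
So Bq⁻¹ = s.
Combining: Ω⁻²·S⁻¹·Bq⁻¹ = (kg⁻²·m⁻⁴·s⁶·A⁴) · (kg·m²·s⁻³·A⁻²) · s = kg⁻¹·m⁻²·s⁴·A².
kg⁻¹·m⁻²·s⁴·A² is the base-SI form of the farad.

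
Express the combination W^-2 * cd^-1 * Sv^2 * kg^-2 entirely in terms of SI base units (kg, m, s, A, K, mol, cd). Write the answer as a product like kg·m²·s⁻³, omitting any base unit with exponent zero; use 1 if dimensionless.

kg⁻⁴·s²·cd⁻¹

W = J/s (power = energy per time),
    = kg·m²·s⁻³.
So W⁻² = kg⁻²·m⁻⁴·s⁶.
Sv = J/kg (equivalent dose = energy per mass),
    = m²·s⁻².
So Sv² = m⁴·s⁻⁴.
Combining: W⁻²·cd⁻¹·Sv²·kg⁻² = (kg⁻²·m⁻⁴·s⁶) · cd⁻¹ · (m⁴·s⁻⁴) · kg⁻² = kg⁻⁴·s²·cd⁻¹.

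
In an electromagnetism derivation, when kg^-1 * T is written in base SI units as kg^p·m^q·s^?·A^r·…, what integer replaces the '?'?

T = Wb/m² (flux density = flux per area),
    = kg·s⁻²·A⁻¹.
Combining: kg⁻¹·T = kg⁻¹ · (kg·s⁻²·A⁻¹) = s⁻²·A⁻¹.
The exponent of s is -2.

-2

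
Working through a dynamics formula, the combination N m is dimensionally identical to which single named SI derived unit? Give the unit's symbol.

J

N = kg·m/s² = kg·m·s⁻² (force = mass × acceleration).
Combining: N·m = (kg·m·s⁻²) · m = kg·m²·s⁻².
kg·m²·s⁻² is the base-SI form of the joule.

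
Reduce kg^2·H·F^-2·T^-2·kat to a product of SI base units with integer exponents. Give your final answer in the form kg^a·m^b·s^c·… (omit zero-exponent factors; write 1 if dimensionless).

kg³·m⁶·s⁻⁷·A⁻⁴·mol

H = kg·m²·s⁻²·A⁻².
F = kg⁻¹·m⁻²·s⁴·A².
So F⁻² = kg²·m⁴·s⁻⁸·A⁻⁴.
T = kg·s⁻²·A⁻¹.
So T⁻² = kg⁻²·s⁴·A².
kat = s⁻¹·mol.
Combining: kg²·H·F⁻²·T⁻²·kat = kg² · (kg·m²·s⁻²·A⁻²) · (kg²·m⁴·s⁻⁸·A⁻⁴) · (kg⁻²·s⁴·A²) · (s⁻¹·mol) = kg³·m⁶·s⁻⁷·A⁻⁴·mol.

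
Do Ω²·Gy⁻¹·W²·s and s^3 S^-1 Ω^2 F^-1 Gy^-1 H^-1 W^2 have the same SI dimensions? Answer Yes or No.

Left side:
  Ω = V/A (resistance = voltage per current),
      = kg·m²·s⁻³·A⁻².
  So Ω² = kg²·m⁴·s⁻⁶·A⁻⁴.
  Gy = J/kg (absorbed dose = energy per mass),
      = m²·s⁻².
  So Gy⁻¹ = m⁻²·s².
  W = J/s (power = energy per time),
      = kg·m²·s⁻³.
  So W² = kg²·m⁴·s⁻⁶.
  Combining: Ω²·Gy⁻¹·W²·s = (kg²·m⁴·s⁻⁶·A⁻⁴) · (m⁻²·s²) · (kg²·m⁴·s⁻⁶) · s = kg⁴·m⁶·s⁻⁹·A⁻⁴.
Right side:
  S = kg⁻¹·m⁻²·s³·A².
  So S⁻¹ = kg·m²·s⁻³·A⁻².
  Ω = kg·m²·s⁻³·A⁻².
  So Ω² = kg²·m⁴·s⁻⁶·A⁻⁴.
  F = kg⁻¹·m⁻²·s⁴·A².
  So F⁻¹ = kg·m²·s⁻⁴·A⁻².
  Gy = m²·s⁻².
  So Gy⁻¹ = m⁻²·s².
  H = kg·m²·s⁻²·A⁻².
  So H⁻¹ = kg⁻¹·m⁻²·s²·A².
  W = kg·m²·s⁻³.
  So W² = kg²·m⁴·s⁻⁶.
  Combining: s³·S⁻¹·Ω²·F⁻¹·Gy⁻¹·H⁻¹·W² = s³ · (kg·m²·s⁻³·A⁻²) · (kg²·m⁴·s⁻⁶·A⁻⁴) · (kg·m²·s⁻⁴·A⁻²) · (m⁻²·s²) · (kg⁻¹·m⁻²·s²·A²) · (kg²·m⁴·s⁻⁶) = kg⁵·m⁸·s⁻¹²·A⁻⁶.
Left is kg⁴·m⁶·s⁻⁹·A⁻⁴; right is kg⁵·m⁸·s⁻¹²·A⁻⁶ — different.

No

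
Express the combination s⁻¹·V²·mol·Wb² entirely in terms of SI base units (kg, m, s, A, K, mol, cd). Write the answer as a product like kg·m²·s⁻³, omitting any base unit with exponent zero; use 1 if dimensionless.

kg⁴·m⁸·s⁻¹¹·A⁻⁴·mol

V = W/A (potential = power per current),
    = kg·m²·s⁻³·A⁻¹.
So V² = kg²·m⁴·s⁻⁶·A⁻².
Wb = V·s (flux: a volt is a weber per second),
    = kg·m²·s⁻²·A⁻¹.
So Wb² = kg²·m⁴·s⁻⁴·A⁻².
Combining: s⁻¹·V²·mol·Wb² = s⁻¹ · (kg²·m⁴·s⁻⁶·A⁻²) · mol · (kg²·m⁴·s⁻⁴·A⁻²) = kg⁴·m⁸·s⁻¹¹·A⁻⁴·mol.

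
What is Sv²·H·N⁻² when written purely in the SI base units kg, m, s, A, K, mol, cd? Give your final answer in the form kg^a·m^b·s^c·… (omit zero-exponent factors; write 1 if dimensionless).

kg⁻¹·m⁴·s⁻²·A⁻²

Sv = J/kg (equivalent dose = energy per mass),
    = m²·s⁻².
So Sv² = m⁴·s⁻⁴.
H = Wb/A (inductance = flux per current),
    = kg·m²·s⁻²·A⁻².
N = kg·m/s² = kg·m·s⁻² (force = mass × acceleration).
So N⁻² = kg⁻²·m⁻²·s⁴.
Combining: Sv²·H·N⁻² = (m⁴·s⁻⁴) · (kg·m²·s⁻²·A⁻²) · (kg⁻²·m⁻²·s⁴) = kg⁻¹·m⁴·s⁻²·A⁻².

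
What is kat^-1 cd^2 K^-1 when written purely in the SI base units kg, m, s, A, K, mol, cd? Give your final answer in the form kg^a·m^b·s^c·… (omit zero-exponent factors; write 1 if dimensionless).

s·K⁻¹·mol⁻¹·cd²

kat = mol/s = s⁻¹·mol (catalytic activity).
So kat⁻¹ = s·mol⁻¹.
Combining: kat⁻¹·cd²·K⁻¹ = (s·mol⁻¹) · cd² · K⁻¹ = s·K⁻¹·mol⁻¹·cd².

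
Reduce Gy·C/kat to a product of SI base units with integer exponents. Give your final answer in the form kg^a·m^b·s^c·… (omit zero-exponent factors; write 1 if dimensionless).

m²·A·mol⁻¹

kat = mol/s = s⁻¹·mol (catalytic activity).
So kat⁻¹ = s·mol⁻¹.
Gy = J/kg (absorbed dose = energy per mass),
    = m²·s⁻².
C = A·s = s·A (charge = current × time).
Combining: kat⁻¹·Gy·C = (s·mol⁻¹) · (m²·s⁻²) · (s·A) = m²·A·mol⁻¹.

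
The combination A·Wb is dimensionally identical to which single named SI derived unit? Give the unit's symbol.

J

Wb = V·s (flux: a volt is a weber per second),
    = kg·m²·s⁻²·A⁻¹.
Combining: A·Wb = A · (kg·m²·s⁻²·A⁻¹) = kg·m²·s⁻².
kg·m²·s⁻² is the base-SI form of the joule.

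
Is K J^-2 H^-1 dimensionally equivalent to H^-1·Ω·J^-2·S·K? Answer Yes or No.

Left side:
  J = kg·m²·s⁻².
  So J⁻² = kg⁻²·m⁻⁴·s⁴.
  H = kg·m²·s⁻²·A⁻².
  So H⁻¹ = kg⁻¹·m⁻²·s²·A².
  Combining: K·J⁻²·H⁻¹ = K · (kg⁻²·m⁻⁴·s⁴) · (kg⁻¹·m⁻²·s²·A²) = kg⁻³·m⁻⁶·s⁶·A²·K.
Right side:
  H = kg·m²·s⁻²·A⁻².
  So H⁻¹ = kg⁻¹·m⁻²·s²·A².
  Ω = kg·m²·s⁻³·A⁻².
  J = kg·m²·s⁻².
  So J⁻² = kg⁻²·m⁻⁴·s⁴.
  S = kg⁻¹·m⁻²·s³·A².
  Combining: H⁻¹·Ω·J⁻²·S·K = (kg⁻¹·m⁻²·s²·A²) · (kg·m²·s⁻³·A⁻²) · (kg⁻²·m⁻⁴·s⁴) · (kg⁻¹·m⁻²·s³·A²) · K = kg⁻³·m⁻⁶·s⁶·A²·K.
Both reduce to kg⁻³·m⁻⁶·s⁶·A²·K.

Yes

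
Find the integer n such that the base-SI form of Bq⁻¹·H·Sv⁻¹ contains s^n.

1

Bq = s⁻¹.
So Bq⁻¹ = s.
H = kg·m²·s⁻²·A⁻².
Sv = m²·s⁻².
So Sv⁻¹ = m⁻²·s².
Combining: Bq⁻¹·H·Sv⁻¹ = s · (kg·m²·s⁻²·A⁻²) · (m⁻²·s²) = kg·s·A⁻².
The exponent of s is 1.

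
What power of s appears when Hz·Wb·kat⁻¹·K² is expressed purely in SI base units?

Hz = s⁻¹.
Wb = kg·m²·s⁻²·A⁻¹.
kat = s⁻¹·mol.
So kat⁻¹ = s·mol⁻¹.
Combining: Hz·Wb·kat⁻¹·K² = s⁻¹ · (kg·m²·s⁻²·A⁻¹) · (s·mol⁻¹) · K² = kg·m²·s⁻²·A⁻¹·K²·mol⁻¹.
The exponent of s is -2.

-2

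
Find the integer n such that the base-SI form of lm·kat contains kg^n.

0

lm = cd·sr = cd (luminous flux; sr is dimensionless).
kat = mol/s = s⁻¹·mol (catalytic activity).
Combining: lm·kat = cd · (s⁻¹·mol) = s⁻¹·mol·cd.
The exponent of kg is 0.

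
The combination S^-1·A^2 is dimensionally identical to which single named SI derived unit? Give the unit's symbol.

W

S = 1/Ω (conductance is reciprocal resistance),
    = kg⁻¹·m⁻²·s³·A².
So S⁻¹ = kg·m²·s⁻³·A⁻².
Combining: S⁻¹·A² = (kg·m²·s⁻³·A⁻²) · A² = kg·m²·s⁻³.
kg·m²·s⁻³ is the base-SI form of the watt.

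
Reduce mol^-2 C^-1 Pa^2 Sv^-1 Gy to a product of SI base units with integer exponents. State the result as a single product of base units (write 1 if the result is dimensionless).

kg²·m⁻²·s⁻⁵·A⁻¹·mol⁻²

C = A·s = s·A (charge = current × time).
So C⁻¹ = s⁻¹·A⁻¹.
Pa = N/m² (pressure = force per area),
    = kg·m⁻¹·s⁻².
So Pa² = kg²·m⁻²·s⁻⁴.
Sv = J/kg (equivalent dose = energy per mass),
    = m²·s⁻².
So Sv⁻¹ = m⁻²·s².
Gy = J/kg (absorbed dose = energy per mass),
    = m²·s⁻².
Combining: mol⁻²·C⁻¹·Pa²·Sv⁻¹·Gy = mol⁻² · (s⁻¹·A⁻¹) · (kg²·m⁻²·s⁻⁴) · (m⁻²·s²) · (m²·s⁻²) = kg²·m⁻²·s⁻⁵·A⁻¹·mol⁻².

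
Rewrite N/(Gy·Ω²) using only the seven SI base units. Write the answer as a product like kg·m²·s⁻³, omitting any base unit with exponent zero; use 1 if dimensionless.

Gy = J/kg (absorbed dose = energy per mass),
    = m²·s⁻².
So Gy⁻¹ = m⁻²·s².
Ω = V/A (resistance = voltage per current),
    = kg·m²·s⁻³·A⁻².
So Ω⁻² = kg⁻²·m⁻⁴·s⁶·A⁴.
N = kg·m/s² = kg·m·s⁻² (force = mass × acceleration).
Combining: Gy⁻¹·Ω⁻²·N = (m⁻²·s²) · (kg⁻²·m⁻⁴·s⁶·A⁴) · (kg·m·s⁻²) = kg⁻¹·m⁻⁵·s⁶·A⁴.

kg⁻¹·m⁻⁵·s⁶·A⁴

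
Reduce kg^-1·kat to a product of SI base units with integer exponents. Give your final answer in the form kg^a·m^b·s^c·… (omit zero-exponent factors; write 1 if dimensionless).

kat = mol/s = s⁻¹·mol (catalytic activity).
Combining: kg⁻¹·kat = kg⁻¹ · (s⁻¹·mol) = kg⁻¹·s⁻¹·mol.

kg⁻¹·s⁻¹·mol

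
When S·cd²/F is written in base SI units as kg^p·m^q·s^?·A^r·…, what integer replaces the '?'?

F = C/V (capacitance = charge per voltage),
    = A·s/(kg·m²·s⁻³·A⁻¹) (substituting C and V),
    = kg⁻¹·m⁻²·s⁴·A².
So F⁻¹ = kg·m²·s⁻⁴·A⁻².
S = 1/Ω (conductance is reciprocal resistance),
    = kg⁻¹·m⁻²·s³·A².
Combining: F⁻¹·S·cd² = (kg·m²·s⁻⁴·A⁻²) · (kg⁻¹·m⁻²·s³·A²) · cd² = s⁻¹·cd².
The exponent of s is -1.

-1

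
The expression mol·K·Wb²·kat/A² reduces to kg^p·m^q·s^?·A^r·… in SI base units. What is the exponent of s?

Wb = V·s (flux: a volt is a weber per second),
    = kg·m²·s⁻²·A⁻¹.
So Wb² = kg²·m⁴·s⁻⁴·A⁻².
kat = mol/s = s⁻¹·mol (catalytic activity).
Combining: A⁻²·mol·K·Wb²·kat = A⁻² · mol · K · (kg²·m⁴·s⁻⁴·A⁻²) · (s⁻¹·mol) = kg²·m⁴·s⁻⁵·A⁻⁴·K·mol².
The exponent of s is -5.

-5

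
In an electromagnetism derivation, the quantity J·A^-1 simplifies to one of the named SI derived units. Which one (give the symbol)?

J = kg·m²·s⁻².
Combining: J·A⁻¹ = (kg·m²·s⁻²) · A⁻¹ = kg·m²·s⁻²·A⁻¹.
kg·m²·s⁻²·A⁻¹ is the base-SI form of the weber.

Wb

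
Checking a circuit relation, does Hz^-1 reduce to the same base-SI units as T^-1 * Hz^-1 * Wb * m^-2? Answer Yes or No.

Left side:
  Hz = 1/s = s⁻¹ (frequency is cycles per second).
  So Hz⁻¹ = s.
Right side:
  T = Wb/m² (flux density = flux per area),
      = kg·s⁻²·A⁻¹.
  So T⁻¹ = kg⁻¹·s²·A.
  Hz = 1/s = s⁻¹ (frequency is cycles per second).
  So Hz⁻¹ = s.
  Wb = V·s (flux: a volt is a weber per second),
      = kg·m²·s⁻²·A⁻¹.
  Combining: T⁻¹·Hz⁻¹·Wb·m⁻² = (kg⁻¹·s²·A) · s · (kg·m²·s⁻²·A⁻¹) · m⁻² = s.
Both reduce to s.

Yes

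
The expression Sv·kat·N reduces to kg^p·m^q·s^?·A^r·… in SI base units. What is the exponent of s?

Sv = J/kg (equivalent dose = energy per mass),
    = m²·s⁻².
kat = mol/s = s⁻¹·mol (catalytic activity).
N = kg·m/s² = kg·m·s⁻² (force = mass × acceleration).
Combining: Sv·kat·N = (m²·s⁻²) · (s⁻¹·mol) · (kg·m·s⁻²) = kg·m³·s⁻⁵·mol.
The exponent of s is -5.

-5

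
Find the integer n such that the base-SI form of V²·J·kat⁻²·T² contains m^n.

6

V = W/A (potential = power per current),
    = kg·m²·s⁻³·A⁻¹.
So V² = kg²·m⁴·s⁻⁶·A⁻².
J = N·m (work = force × distance),
    = kg·m²·s⁻².
kat = mol/s = s⁻¹·mol (catalytic activity).
So kat⁻² = s²·mol⁻².
T = Wb/m² (flux density = flux per area),
    = kg·s⁻²·A⁻¹.
So T² = kg²·s⁻⁴·A⁻².
Combining: V²·J·kat⁻²·T² = (kg²·m⁴·s⁻⁶·A⁻²) · (kg·m²·s⁻²) · (s²·mol⁻²) · (kg²·s⁻⁴·A⁻²) = kg⁵·m⁶·s⁻¹⁰·A⁻⁴·mol⁻².
The exponent of m is 6.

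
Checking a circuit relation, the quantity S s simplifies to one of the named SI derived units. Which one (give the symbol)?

S = 1/Ω (conductance is reciprocal resistance),
    = kg⁻¹·m⁻²·s³·A².
Combining: S·s = (kg⁻¹·m⁻²·s³·A²) · s = kg⁻¹·m⁻²·s⁴·A².
kg⁻¹·m⁻²·s⁴·A² is the base-SI form of the farad.

F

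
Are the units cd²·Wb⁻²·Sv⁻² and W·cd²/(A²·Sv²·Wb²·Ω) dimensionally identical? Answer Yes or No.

Yes

Left side:
  Wb = V·s (flux: a volt is a weber per second),
      = kg·m²·s⁻²·A⁻¹.
  So Wb⁻² = kg⁻²·m⁻⁴·s⁴·A².
  Sv = J/kg (equivalent dose = energy per mass),
      = m²·s⁻².
  So Sv⁻² = m⁻⁴·s⁴.
  Combining: cd²·Wb⁻²·Sv⁻² = cd² · (kg⁻²·m⁻⁴·s⁴·A²) · (m⁻⁴·s⁴) = kg⁻²·m⁻⁸·s⁸·A²·cd².
Right side:
  W = J/s (power = energy per time),
      = kg·m²·s⁻³.
  Sv = J/kg (equivalent dose = energy per mass),
      = m²·s⁻².
  So Sv⁻² = m⁻⁴·s⁴.
  Wb = V·s (flux: a volt is a weber per second),
      = kg·m²·s⁻²·A⁻¹.
  So Wb⁻² = kg⁻²·m⁻⁴·s⁴·A².
  Ω = V/A (resistance = voltage per current),
      = kg·m²·s⁻³·A⁻².
  So Ω⁻¹ = kg⁻¹·m⁻²·s³·A².
  Combining: W·A⁻²·Sv⁻²·Wb⁻²·cd²·Ω⁻¹ = (kg·m²·s⁻³) · A⁻² · (m⁻⁴·s⁴) · (kg⁻²·m⁻⁴·s⁴·A²) · cd² · (kg⁻¹·m⁻²·s³·A²) = kg⁻²·m⁻⁸·s⁸·A²·cd².
Both reduce to kg⁻²·m⁻⁸·s⁸·A²·cd².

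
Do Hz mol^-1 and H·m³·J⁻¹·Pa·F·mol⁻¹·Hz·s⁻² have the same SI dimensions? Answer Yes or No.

Yes

Left side:
  Hz = s⁻¹.
  Combining: Hz·mol⁻¹ = s⁻¹ · mol⁻¹ = s⁻¹·mol⁻¹.
Right side:
  H = Wb/A (inductance = flux per current),
      = kg·m²·s⁻²·A⁻².
  J = N·m (work = force × distance),
      = kg·m²·s⁻².
  So J⁻¹ = kg⁻¹·m⁻²·s².
  Pa = N/m² (pressure = force per area),
      = kg·m⁻¹·s⁻².
  F = C/V (capacitance = charge per voltage),
      = A·s/(kg·m²·s⁻³·A⁻¹) (substituting C and V),
      = kg⁻¹·m⁻²·s⁴·A².
  Hz = 1/s = s⁻¹ (frequency is cycles per second).
  Combining: H·m³·J⁻¹·Pa·F·mol⁻¹·Hz·s⁻² = (kg·m²·s⁻²·A⁻²) · m³ · (kg⁻¹·m⁻²·s²) · (kg·m⁻¹·s⁻²) · (kg⁻¹·m⁻²·s⁴·A²) · mol⁻¹ · s⁻¹ · s⁻² = s⁻¹·mol⁻¹.
Both reduce to s⁻¹·mol⁻¹.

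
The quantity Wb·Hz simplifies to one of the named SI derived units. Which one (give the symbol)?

Wb = kg·m²·s⁻²·A⁻¹.
Hz = s⁻¹.
Combining: Wb·Hz = (kg·m²·s⁻²·A⁻¹) · s⁻¹ = kg·m²·s⁻³·A⁻¹.
kg·m²·s⁻³·A⁻¹ is the base-SI form of the volt.

V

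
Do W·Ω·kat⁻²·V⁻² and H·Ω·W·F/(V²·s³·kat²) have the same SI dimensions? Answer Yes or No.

Left side:
  W = kg·m²·s⁻³.
  Ω = kg·m²·s⁻³·A⁻².
  kat = s⁻¹·mol.
  So kat⁻² = s²·mol⁻².
  V = kg·m²·s⁻³·A⁻¹.
  So V⁻² = kg⁻²·m⁻⁴·s⁶·A².
  Combining: W·Ω·kat⁻²·V⁻² = (kg·m²·s⁻³) · (kg·m²·s⁻³·A⁻²) · (s²·mol⁻²) · (kg⁻²·m⁻⁴·s⁶·A²) = s²·mol⁻².
Right side:
  V = W/A (potential = power per current),
      = kg·m²·s⁻³·A⁻¹.
  So V⁻² = kg⁻²·m⁻⁴·s⁶·A².
  H = Wb/A (inductance = flux per current),
      = kg·m²·s⁻²·A⁻².
  Ω = V/A (resistance = voltage per current),
      = kg·m²·s⁻³·A⁻².
  W = J/s (power = energy per time),
      = kg·m²·s⁻³.
  kat = mol/s = s⁻¹·mol (catalytic activity).
  So kat⁻² = s²·mol⁻².
  F = C/V (capacitance = charge per voltage),
      = A·s/(kg·m²·s⁻³·A⁻¹) (substituting C and V),
      = kg⁻¹·m⁻²·s⁴·A².
  Combining: V⁻²·s⁻³·H·Ω·W·kat⁻²·F = (kg⁻²·m⁻⁴·s⁶·A²) · s⁻³ · (kg·m²·s⁻²·A⁻²) · (kg·m²·s⁻³·A⁻²) · (kg·m²·s⁻³) · (s²·mol⁻²) · (kg⁻¹·m⁻²·s⁴·A²) = s·mol⁻².
Left is s²·mol⁻²; right is s·mol⁻² — different.

No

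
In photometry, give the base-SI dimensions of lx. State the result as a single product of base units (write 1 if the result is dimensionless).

lx = lm/m² (illuminance = luminous flux per area),
    = m⁻²·cd.

m⁻²·cd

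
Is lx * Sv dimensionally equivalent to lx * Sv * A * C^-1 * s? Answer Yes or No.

Left side:
  lx = m⁻²·cd.
  Sv = m²·s⁻².
  Combining: lx·Sv = (m⁻²·cd) · (m²·s⁻²) = s⁻²·cd.
Right side:
  lx = lm/m² (illuminance = luminous flux per area),
      = m⁻²·cd.
  Sv = J/kg (equivalent dose = energy per mass),
      = m²·s⁻².
  C = A·s = s·A (charge = current × time).
  So C⁻¹ = s⁻¹·A⁻¹.
  Combining: lx·Sv·A·C⁻¹·s = (m⁻²·cd) · (m²·s⁻²) · A · (s⁻¹·A⁻¹) · s = s⁻²·cd.
Both reduce to s⁻²·cd.

Yes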